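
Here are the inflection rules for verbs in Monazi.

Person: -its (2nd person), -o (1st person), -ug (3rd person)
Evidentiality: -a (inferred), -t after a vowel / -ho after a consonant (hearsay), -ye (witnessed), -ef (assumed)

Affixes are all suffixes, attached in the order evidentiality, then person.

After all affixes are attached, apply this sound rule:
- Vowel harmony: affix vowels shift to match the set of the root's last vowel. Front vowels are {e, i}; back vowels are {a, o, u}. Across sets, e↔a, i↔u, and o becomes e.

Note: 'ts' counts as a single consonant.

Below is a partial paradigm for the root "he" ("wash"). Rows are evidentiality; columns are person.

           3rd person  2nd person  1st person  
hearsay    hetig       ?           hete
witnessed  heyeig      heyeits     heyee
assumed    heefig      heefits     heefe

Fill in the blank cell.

hetits

Attach evidentiality hearsay -t (after vowel 'e') → het.
Attach person 2nd person -its → hetits.
Vowel harmony: no change.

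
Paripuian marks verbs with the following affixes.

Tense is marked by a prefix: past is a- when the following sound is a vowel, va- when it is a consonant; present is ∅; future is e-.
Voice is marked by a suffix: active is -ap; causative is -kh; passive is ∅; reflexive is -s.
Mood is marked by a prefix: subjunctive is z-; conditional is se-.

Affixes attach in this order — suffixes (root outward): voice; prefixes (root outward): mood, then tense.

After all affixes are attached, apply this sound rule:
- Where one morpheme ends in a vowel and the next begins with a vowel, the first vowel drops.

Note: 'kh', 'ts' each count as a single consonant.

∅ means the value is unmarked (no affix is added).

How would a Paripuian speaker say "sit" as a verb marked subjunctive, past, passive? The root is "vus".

vazvus

Attach mood subjunctive z- → zvus.
voice = passive: zero marking, form stays zvus.
Attach tense past va- (before consonant 'z') → vazvus.
Vowel deletion: no change.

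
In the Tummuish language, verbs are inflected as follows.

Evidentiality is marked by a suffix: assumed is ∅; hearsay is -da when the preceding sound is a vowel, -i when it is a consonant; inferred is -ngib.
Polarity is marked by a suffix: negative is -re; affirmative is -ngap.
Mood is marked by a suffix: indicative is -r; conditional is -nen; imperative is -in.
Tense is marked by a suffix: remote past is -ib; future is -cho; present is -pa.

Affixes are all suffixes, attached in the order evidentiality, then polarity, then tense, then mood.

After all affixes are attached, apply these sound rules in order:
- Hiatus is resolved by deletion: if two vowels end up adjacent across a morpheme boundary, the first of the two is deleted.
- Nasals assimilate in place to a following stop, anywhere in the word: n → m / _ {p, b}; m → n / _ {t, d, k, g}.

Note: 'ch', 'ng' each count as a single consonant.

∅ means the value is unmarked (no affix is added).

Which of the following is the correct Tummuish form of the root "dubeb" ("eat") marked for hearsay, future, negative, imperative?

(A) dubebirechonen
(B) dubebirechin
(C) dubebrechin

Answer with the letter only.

Attach evidentiality hearsay -i (after consonant 'b') → dubebi.
Attach polarity negative -re → dubebire.
Attach tense future -cho → dubebirecho.
Attach mood imperative -in → dubebirechoin.
Apply vowel deletion: dubebirechoin → dubebirechin.
Nasal assimilation: no change.
So the correct form is dubebirechin, option (B).
(A) dubebirechonen is wrong: it uses conditional instead of imperative for mood.
(C) dubebrechin is wrong: it uses assumed instead of hearsay for evidentiality.

B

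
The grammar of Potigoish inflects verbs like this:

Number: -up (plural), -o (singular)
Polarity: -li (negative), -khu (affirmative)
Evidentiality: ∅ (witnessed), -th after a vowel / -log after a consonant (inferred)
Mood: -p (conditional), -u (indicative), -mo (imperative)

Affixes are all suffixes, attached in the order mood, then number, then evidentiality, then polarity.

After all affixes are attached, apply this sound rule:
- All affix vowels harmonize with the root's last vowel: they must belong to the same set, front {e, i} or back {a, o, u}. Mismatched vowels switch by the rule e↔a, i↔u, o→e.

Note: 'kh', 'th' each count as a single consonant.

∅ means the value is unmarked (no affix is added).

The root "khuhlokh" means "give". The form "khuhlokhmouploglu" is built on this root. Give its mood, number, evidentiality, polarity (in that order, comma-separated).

Segment: khuhlokh-mo-up-log-li.
mood: -mo → imperative.
number: -up → plural.
evidentiality: -th/log → inferred.
polarity: -li → negative.

imperative, plural, inferred, negative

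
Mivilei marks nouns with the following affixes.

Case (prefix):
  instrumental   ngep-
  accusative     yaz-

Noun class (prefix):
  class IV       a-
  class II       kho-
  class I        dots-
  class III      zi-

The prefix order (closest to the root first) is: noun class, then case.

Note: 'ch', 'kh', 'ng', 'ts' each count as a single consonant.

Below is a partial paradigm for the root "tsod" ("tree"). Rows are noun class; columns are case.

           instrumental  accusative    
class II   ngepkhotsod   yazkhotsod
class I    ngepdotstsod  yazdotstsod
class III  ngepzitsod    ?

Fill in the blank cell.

Attach noun class class III zi- → zitsod.
Attach case accusative yaz- → yazzitsod.

yazzitsod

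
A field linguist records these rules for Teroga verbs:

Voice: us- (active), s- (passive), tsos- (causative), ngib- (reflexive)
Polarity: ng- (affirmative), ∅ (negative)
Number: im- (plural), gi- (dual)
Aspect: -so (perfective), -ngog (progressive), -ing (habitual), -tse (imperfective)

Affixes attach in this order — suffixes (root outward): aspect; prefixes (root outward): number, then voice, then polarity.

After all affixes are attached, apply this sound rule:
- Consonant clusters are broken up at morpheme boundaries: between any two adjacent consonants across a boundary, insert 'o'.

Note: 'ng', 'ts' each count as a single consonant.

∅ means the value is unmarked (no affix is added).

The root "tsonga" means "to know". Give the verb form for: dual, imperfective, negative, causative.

Attach number dual gi- → gitsonga.
Attach voice causative tsos- → tsosgitsonga.
Attach aspect imperfective -tse → tsosgitsongatse.
polarity = negative: zero marking, form stays tsosgitsongatse.
Apply epenthesis: tsosgitsongatse → tsosogitsongatse.

tsosogitsongatse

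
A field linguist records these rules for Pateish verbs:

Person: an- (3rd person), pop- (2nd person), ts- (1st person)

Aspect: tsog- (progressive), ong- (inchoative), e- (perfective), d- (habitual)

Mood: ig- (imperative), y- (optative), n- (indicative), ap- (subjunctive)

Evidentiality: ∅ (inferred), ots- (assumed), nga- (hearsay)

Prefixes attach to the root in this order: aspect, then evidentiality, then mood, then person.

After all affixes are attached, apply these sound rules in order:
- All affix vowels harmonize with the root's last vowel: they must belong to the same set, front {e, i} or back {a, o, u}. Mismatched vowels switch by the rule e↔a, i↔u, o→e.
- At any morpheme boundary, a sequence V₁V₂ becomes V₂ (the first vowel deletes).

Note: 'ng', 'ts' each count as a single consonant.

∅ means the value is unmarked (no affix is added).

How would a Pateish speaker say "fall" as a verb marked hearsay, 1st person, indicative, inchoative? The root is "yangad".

Attach aspect inchoative ong- → ongyangad.
Attach evidentiality hearsay nga- → ngaongyangad.
Attach mood indicative n- → nngaongyangad.
Attach person 1st person ts- → tsnngaongyangad.
Vowel harmony: no change.
Apply vowel deletion: tsnngaongyangad → tsnngongyangad.

tsnngongyangad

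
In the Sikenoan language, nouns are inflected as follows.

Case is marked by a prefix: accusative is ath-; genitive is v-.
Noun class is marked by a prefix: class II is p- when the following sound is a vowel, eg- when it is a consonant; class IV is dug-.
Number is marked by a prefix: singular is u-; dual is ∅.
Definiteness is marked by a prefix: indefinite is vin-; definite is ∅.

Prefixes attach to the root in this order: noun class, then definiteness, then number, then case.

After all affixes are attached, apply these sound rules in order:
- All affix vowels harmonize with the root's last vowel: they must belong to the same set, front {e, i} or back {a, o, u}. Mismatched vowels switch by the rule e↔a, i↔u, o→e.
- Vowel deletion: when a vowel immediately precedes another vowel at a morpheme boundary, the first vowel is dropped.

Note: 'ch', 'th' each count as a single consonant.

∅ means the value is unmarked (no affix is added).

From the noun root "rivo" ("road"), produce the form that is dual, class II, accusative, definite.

Attach noun class class II eg- (before consonant 'r') → egrivo.
definiteness = definite: zero marking, form stays egrivo.
number = dual: zero marking, form stays egrivo.
Attach case accusative ath- → athegrivo.
Apply vowel harmony: athegrivo → athagrivo.
Vowel deletion: no change.

athagrivo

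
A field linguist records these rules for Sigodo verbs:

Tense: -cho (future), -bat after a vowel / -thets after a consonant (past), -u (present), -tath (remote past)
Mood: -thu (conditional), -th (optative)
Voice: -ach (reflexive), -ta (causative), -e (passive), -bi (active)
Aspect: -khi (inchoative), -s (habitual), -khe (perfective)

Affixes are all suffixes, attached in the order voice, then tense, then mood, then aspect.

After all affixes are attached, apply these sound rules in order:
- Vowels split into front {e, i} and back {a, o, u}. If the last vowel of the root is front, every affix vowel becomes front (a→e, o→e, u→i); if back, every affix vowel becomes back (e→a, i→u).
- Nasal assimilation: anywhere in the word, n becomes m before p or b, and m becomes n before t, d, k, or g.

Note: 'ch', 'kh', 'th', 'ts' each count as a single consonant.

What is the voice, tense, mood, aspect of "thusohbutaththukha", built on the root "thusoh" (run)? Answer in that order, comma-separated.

active, remote past, conditional, perfective

Segment: thusoh-bi-tath-thu-khe.
voice: -bi → active.
tense: -tath → remote past.
mood: -thu → conditional.
aspect: -khe → perfective.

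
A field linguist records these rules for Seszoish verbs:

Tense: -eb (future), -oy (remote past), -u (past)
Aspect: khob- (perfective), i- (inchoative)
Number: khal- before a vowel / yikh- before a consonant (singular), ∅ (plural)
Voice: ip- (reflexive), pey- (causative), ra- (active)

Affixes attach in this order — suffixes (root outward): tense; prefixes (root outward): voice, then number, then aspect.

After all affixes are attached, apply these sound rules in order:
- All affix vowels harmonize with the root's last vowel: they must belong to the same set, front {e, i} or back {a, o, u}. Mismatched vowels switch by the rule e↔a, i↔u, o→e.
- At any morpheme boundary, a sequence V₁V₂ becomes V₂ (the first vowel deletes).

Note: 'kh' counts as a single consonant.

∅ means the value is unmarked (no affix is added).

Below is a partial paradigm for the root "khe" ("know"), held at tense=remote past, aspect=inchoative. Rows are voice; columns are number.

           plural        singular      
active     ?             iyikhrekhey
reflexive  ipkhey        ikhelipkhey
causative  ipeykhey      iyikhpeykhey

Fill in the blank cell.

Attach voice active ra- → rakhe.
Attach tense remote past -oy → rakheoy.
number = plural: zero marking, form stays rakheoy.
Attach aspect inchoative i- → irakheoy.
Apply vowel harmony: irakheoy → irekheey.
Apply vowel deletion: irekheey → irekhey.

irekhey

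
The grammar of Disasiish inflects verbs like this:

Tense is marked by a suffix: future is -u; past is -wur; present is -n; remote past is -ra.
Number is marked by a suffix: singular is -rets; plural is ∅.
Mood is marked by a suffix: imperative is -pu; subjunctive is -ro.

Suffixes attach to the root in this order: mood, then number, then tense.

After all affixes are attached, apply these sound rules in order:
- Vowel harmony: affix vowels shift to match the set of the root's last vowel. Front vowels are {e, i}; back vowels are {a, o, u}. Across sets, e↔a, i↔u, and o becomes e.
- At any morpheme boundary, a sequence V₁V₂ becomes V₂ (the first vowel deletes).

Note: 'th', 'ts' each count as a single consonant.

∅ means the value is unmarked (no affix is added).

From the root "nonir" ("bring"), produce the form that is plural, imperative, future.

Attach mood imperative -pu → nonirpu.
number = plural: zero marking, form stays nonirpu.
Attach tense future -u → nonirpuu.
Apply vowel harmony: nonirpuu → nonirpii.
Apply vowel deletion: nonirpii → nonirpi.

nonirpi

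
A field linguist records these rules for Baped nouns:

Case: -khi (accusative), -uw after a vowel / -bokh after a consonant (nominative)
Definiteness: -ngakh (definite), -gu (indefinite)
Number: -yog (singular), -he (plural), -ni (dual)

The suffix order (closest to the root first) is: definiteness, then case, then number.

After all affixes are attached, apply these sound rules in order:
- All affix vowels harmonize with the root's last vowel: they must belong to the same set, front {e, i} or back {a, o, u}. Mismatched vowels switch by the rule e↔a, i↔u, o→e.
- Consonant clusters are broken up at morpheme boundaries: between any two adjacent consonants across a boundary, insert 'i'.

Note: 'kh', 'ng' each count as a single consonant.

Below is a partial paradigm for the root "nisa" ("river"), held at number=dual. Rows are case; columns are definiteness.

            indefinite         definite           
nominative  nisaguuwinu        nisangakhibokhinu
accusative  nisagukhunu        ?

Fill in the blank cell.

Attach definiteness definite -ngakh → nisangakh.
Attach case accusative -khi → nisangakhkhi.
Attach number dual -ni → nisangakhkhini.
Apply vowel harmony: nisangakhkhini → nisangakhkhunu.
Apply epenthesis: nisangakhkhunu → nisangakhikhunu.

nisangakhikhunu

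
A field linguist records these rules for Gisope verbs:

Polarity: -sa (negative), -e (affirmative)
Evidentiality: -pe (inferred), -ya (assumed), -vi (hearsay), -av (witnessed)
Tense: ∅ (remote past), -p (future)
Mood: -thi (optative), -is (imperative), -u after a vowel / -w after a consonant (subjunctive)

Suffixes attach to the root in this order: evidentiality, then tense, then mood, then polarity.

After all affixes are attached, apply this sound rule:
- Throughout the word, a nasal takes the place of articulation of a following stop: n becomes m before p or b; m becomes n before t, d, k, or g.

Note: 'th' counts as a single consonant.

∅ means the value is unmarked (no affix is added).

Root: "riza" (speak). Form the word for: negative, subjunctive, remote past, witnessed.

rizaavwsa

Attach evidentiality witnessed -av → rizaav.
tense = remote past: zero marking, form stays rizaav.
Attach mood subjunctive -w (after consonant 'v') → rizaavw.
Attach polarity negative -sa → rizaavwsa.
Nasal assimilation: no change.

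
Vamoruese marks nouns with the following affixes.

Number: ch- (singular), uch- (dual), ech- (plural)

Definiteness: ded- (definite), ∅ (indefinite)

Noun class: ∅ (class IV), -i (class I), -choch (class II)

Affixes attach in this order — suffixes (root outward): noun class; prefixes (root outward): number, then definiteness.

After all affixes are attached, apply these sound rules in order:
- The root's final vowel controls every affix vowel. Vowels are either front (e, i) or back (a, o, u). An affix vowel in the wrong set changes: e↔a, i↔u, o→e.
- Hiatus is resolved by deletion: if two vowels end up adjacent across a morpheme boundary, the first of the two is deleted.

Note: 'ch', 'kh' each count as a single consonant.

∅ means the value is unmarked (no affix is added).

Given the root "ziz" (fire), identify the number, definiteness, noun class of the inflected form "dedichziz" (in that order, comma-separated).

dual, definite, class IV

Segment: ded-uch-ziz.
number: uch- → dual.
definiteness: ded- → definite.
noun class: ∅ → class IV.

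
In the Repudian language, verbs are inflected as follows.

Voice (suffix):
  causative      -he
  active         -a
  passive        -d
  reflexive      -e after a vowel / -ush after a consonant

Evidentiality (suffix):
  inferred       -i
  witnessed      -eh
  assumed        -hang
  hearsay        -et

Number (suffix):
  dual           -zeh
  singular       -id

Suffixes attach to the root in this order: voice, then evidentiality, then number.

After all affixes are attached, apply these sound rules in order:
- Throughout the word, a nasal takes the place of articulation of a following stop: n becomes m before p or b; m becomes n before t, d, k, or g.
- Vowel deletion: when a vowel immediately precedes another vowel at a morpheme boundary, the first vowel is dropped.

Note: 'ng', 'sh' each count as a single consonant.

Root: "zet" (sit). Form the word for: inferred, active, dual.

Attach voice active -a → zeta.
Attach evidentiality inferred -i → zetai.
Attach number dual -zeh → zetaizeh.
Nasal assimilation: no change.
Apply vowel deletion: zetaizeh → zetizeh.

zetizeh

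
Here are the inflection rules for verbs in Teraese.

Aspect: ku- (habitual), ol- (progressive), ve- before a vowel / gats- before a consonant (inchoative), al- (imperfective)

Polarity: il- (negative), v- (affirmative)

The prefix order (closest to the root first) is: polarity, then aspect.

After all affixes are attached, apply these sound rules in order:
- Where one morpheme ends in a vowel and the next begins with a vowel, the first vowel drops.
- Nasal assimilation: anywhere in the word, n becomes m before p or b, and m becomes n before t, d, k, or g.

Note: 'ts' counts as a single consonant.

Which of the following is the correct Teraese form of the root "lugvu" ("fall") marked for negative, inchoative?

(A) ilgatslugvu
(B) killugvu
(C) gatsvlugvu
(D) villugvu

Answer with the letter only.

D

Attach polarity negative il- → illugvu.
Attach aspect inchoative ve- (before vowel 'i') → veillugvu.
Apply vowel deletion: veillugvu → villugvu.
Nasal assimilation: no change.
So the correct form is villugvu, option (D).
(A) ilgatslugvu is wrong: it has the affixes in the wrong order.
(B) killugvu is wrong: it uses habitual instead of inchoative for aspect.
(C) gatsvlugvu is wrong: it uses affirmative instead of negative for polarity.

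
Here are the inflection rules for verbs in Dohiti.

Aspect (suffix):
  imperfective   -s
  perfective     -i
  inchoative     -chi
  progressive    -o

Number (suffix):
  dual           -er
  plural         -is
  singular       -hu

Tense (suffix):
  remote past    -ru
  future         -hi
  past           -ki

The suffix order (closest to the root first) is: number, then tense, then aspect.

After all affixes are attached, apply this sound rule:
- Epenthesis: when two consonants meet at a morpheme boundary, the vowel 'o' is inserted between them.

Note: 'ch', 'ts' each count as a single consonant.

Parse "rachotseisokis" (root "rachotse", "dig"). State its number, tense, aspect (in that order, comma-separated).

plural, past, imperfective

Segment: rachotse-is-ki-s.
number: -is → plural.
tense: -ki → past.
aspect: -s → imperfective.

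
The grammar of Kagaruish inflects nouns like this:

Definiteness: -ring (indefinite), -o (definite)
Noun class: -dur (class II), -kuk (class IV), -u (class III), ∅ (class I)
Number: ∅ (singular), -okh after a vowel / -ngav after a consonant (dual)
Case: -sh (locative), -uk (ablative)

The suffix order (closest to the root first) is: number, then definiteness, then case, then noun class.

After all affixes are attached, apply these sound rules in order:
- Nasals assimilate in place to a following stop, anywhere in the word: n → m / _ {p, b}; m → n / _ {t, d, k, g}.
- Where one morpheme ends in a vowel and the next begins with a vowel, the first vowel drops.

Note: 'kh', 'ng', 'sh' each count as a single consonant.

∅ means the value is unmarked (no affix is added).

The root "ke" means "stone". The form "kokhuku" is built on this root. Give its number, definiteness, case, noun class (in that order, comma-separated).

dual, definite, ablative, class III

Segment: ke-okh-o-uk-u.
number: -okh/ngav → dual.
definiteness: -o → definite.
case: -uk → ablative.
noun class: -u → class III.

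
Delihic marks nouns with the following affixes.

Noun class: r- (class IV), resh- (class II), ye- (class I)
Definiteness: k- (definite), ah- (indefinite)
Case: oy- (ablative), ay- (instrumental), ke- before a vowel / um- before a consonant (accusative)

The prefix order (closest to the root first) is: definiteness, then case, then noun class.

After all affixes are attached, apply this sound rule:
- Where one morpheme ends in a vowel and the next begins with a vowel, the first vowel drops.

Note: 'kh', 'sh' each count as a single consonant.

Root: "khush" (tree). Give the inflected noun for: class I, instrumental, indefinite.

Attach definiteness indefinite ah- → ahkhush.
Attach case instrumental ay- → ayahkhush.
Attach noun class class I ye- → yeayahkhush.
Apply vowel deletion: yeayahkhush → yayahkhush.

yayahkhush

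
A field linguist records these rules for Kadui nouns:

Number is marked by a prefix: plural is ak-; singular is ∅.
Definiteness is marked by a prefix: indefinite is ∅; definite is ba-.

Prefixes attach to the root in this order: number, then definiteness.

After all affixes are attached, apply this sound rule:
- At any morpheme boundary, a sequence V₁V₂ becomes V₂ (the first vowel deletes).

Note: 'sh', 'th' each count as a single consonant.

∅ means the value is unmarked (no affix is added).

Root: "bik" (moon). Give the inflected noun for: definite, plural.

bakbik

Attach number plural ak- → akbik.
Attach definiteness definite ba- → baakbik.
Apply vowel deletion: baakbik → bakbik.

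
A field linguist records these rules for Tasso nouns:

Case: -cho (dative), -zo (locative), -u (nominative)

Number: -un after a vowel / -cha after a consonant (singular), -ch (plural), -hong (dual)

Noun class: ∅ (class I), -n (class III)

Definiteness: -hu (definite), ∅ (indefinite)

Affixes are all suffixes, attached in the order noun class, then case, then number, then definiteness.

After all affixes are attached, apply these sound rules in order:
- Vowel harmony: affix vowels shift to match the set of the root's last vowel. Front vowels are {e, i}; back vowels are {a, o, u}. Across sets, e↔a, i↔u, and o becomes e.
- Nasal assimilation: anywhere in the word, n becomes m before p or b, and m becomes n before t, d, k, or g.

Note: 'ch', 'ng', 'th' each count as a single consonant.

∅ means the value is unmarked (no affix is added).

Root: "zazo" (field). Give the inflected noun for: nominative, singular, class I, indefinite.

noun class = class I: zero marking, form stays zazo.
Attach case nominative -u → zazou.
Attach number singular -un (after vowel 'u') → zazouun.
definiteness = indefinite: zero marking, form stays zazouun.
Vowel harmony: no change.
Nasal assimilation: no change.

zazouun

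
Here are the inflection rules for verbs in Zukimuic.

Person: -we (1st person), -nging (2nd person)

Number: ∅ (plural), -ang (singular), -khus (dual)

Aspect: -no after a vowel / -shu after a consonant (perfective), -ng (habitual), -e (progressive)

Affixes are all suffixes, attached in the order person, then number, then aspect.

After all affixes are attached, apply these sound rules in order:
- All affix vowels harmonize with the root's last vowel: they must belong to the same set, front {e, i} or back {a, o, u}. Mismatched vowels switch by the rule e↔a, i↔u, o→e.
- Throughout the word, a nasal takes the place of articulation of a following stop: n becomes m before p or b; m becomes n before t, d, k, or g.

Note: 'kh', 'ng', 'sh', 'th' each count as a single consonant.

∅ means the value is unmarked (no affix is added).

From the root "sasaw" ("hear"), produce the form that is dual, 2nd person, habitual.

sasawngungkhusng

Attach person 2nd person -nging → sasawnging.
Attach number dual -khus → sasawngingkhus.
Attach aspect habitual -ng → sasawngingkhusng.
Apply vowel harmony: sasawngingkhusng → sasawngungkhusng.
Nasal assimilation: no change.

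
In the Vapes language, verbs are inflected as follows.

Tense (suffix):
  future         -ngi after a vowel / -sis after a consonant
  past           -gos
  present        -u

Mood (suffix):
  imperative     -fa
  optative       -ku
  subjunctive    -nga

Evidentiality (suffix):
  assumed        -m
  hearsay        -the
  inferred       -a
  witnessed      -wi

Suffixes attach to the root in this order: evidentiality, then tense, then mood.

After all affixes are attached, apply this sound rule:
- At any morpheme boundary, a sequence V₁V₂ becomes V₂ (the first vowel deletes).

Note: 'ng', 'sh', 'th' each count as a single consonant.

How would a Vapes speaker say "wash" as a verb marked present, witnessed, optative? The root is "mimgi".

mimgiwuku

Attach evidentiality witnessed -wi → mimgiwi.
Attach tense present -u → mimgiwiu.
Attach mood optative -ku → mimgiwiuku.
Apply vowel deletion: mimgiwiuku → mimgiwuku.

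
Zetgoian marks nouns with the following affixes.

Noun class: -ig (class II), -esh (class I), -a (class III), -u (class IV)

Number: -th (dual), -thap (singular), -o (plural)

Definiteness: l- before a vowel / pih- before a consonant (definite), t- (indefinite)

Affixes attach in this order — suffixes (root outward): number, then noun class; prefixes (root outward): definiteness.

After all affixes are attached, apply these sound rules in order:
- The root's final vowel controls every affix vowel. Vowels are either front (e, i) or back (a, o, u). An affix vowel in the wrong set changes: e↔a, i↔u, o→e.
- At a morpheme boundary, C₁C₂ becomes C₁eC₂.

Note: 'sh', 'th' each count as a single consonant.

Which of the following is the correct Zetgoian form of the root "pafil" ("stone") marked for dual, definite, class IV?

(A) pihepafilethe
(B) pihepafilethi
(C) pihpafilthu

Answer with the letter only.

B

Attach number dual -th → pafilth.
Attach noun class class IV -u → pafilthu.
Attach definiteness definite pih- (before consonant 'p') → pihpafilthu.
Apply vowel harmony: pihpafilthu → pihpafilthi.
Apply epenthesis: pihpafilthi → pihepafilethi.
So the correct form is pihepafilethi, option (B).
(A) pihepafilethe is wrong: it uses class III instead of class IV for noun class.
(C) pihpafilthu is wrong: it fails to apply the sound rule(s).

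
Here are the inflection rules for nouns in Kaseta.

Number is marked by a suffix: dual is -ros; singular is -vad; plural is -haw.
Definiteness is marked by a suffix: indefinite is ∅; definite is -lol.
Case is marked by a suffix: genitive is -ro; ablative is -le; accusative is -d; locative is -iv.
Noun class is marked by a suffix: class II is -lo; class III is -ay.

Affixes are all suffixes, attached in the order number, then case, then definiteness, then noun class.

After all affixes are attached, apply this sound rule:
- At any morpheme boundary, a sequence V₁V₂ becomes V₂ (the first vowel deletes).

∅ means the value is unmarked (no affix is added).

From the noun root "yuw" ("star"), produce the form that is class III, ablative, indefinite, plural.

yuwhawlay

Attach number plural -haw → yuwhaw.
Attach case ablative -le → yuwhawle.
definiteness = indefinite: zero marking, form stays yuwhawle.
Attach noun class class III -ay → yuwhawleay.
Apply vowel deletion: yuwhawleay → yuwhawlay.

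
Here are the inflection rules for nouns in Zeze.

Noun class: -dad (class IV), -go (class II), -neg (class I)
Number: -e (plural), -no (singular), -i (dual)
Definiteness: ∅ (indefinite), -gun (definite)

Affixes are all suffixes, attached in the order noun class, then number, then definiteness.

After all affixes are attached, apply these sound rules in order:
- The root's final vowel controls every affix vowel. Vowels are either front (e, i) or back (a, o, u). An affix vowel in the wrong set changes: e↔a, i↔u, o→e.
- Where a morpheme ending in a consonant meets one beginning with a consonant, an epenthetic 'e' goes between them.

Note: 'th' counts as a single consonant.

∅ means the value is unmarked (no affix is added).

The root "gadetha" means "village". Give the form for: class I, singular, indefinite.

gadethanageno

Attach noun class class I -neg → gadethaneg.
Attach number singular -no → gadethanegno.
definiteness = indefinite: zero marking, form stays gadethanegno.
Apply vowel harmony: gadethanegno → gadethanagno.
Apply epenthesis: gadethanagno → gadethanageno.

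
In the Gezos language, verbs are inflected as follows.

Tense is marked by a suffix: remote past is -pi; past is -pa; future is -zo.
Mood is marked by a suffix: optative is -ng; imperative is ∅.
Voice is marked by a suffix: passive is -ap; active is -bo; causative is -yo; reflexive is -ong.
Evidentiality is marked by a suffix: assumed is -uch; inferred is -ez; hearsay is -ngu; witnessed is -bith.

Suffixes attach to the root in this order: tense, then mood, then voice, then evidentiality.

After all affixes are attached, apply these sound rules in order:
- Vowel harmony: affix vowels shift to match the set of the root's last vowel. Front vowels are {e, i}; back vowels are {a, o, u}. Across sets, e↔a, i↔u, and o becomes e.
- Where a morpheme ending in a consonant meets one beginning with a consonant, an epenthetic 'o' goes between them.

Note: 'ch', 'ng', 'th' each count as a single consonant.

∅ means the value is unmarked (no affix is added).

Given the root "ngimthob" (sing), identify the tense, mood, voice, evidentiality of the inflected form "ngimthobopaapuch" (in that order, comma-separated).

Segment: ngimthob-pa-ap-uch.
tense: -pa → past.
mood: ∅ → imperative.
voice: -ap → passive.
evidentiality: -uch → assumed.

past, imperative, passive, assumed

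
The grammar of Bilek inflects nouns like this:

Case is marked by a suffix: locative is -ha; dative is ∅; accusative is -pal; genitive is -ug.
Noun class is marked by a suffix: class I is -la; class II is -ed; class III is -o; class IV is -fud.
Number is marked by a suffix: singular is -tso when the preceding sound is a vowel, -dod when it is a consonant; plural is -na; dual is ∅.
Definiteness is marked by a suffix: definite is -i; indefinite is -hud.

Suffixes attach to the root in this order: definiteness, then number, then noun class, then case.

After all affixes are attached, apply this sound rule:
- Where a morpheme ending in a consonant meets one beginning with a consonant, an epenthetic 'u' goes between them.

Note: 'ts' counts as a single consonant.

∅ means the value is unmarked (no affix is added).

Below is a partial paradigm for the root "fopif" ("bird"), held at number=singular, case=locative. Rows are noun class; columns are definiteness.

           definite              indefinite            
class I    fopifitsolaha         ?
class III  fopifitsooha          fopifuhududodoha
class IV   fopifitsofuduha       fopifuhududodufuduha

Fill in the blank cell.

fopifuhududodulaha

Attach definiteness indefinite -hud → fopifhud.
Attach number singular -dod (after consonant 'd') → fopifhuddod.
Attach noun class class I -la → fopifhuddodla.
Attach case locative -ha → fopifhuddodlaha.
Apply epenthesis: fopifhuddodlaha → fopifuhududodulaha.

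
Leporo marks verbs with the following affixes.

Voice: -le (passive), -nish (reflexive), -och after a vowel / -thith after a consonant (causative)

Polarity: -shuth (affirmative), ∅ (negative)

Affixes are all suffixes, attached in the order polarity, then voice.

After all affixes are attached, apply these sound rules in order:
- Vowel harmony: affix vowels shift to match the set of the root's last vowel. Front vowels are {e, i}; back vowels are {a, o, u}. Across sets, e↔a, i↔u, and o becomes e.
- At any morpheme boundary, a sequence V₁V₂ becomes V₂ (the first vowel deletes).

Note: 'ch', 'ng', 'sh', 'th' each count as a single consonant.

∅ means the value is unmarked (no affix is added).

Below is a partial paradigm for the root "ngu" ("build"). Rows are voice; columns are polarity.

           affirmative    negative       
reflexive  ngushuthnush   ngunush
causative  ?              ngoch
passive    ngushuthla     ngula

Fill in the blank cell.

Attach polarity affirmative -shuth → ngushuth.
Attach voice causative -thith (after consonant 'th') → ngushuththith.
Apply vowel harmony: ngushuththith → ngushuththuth.
Vowel deletion: no change.

ngushuththuth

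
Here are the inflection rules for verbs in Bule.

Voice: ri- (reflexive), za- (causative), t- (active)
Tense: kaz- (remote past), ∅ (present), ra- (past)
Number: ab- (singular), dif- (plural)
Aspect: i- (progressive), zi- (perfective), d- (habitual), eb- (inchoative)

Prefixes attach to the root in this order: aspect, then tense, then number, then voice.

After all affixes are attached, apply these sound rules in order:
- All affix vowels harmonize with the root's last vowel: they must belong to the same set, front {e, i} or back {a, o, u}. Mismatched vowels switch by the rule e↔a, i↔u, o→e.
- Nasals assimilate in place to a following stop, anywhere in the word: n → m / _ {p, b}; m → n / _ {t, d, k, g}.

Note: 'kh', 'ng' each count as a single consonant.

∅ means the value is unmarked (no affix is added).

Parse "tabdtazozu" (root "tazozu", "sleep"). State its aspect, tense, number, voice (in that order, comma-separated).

habitual, present, singular, active

Segment: t-ab-d-tazozu.
aspect: d- → habitual.
tense: ∅ → present.
number: ab- → singular.
voice: t- → active.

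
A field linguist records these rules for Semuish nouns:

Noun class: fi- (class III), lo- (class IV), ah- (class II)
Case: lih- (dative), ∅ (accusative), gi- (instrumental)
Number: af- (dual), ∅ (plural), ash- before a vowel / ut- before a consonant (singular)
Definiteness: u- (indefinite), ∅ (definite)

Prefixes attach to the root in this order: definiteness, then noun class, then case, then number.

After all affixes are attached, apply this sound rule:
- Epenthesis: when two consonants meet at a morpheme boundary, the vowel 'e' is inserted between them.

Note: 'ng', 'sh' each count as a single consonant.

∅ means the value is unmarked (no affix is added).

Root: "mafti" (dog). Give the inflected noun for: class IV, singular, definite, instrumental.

definiteness = definite: zero marking, form stays mafti.
Attach noun class class IV lo- → lomafti.
Attach case instrumental gi- → gilomafti.
Attach number singular ut- (before consonant 'g') → utgilomafti.
Apply epenthesis: utgilomafti → utegilomafti.

utegilomafti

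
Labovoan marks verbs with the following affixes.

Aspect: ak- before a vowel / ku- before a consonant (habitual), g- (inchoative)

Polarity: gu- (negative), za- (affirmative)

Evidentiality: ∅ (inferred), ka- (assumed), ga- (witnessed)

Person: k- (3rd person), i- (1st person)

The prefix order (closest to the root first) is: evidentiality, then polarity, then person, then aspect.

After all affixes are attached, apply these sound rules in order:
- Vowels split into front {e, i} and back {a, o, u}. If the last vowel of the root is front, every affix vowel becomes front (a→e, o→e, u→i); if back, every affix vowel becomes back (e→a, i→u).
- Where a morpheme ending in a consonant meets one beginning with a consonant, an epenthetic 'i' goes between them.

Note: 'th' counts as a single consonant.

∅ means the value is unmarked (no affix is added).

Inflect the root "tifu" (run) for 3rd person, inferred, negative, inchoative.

evidentiality = inferred: zero marking, form stays tifu.
Attach polarity negative gu- → gutifu.
Attach person 3rd person k- → kgutifu.
Attach aspect inchoative g- → gkgutifu.
Vowel harmony: no change.
Apply epenthesis: gkgutifu → gikigutifu.

gikigutifu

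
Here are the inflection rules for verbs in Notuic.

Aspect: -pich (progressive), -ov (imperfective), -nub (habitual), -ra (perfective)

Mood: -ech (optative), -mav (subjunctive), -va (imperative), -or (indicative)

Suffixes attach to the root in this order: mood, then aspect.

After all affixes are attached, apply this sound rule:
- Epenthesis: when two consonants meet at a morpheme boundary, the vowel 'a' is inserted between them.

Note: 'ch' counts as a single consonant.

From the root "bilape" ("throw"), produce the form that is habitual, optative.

bilapeechanub

Attach mood optative -ech → bilapeech.
Attach aspect habitual -nub → bilapeechnub.
Apply epenthesis: bilapeechnub → bilapeechanub.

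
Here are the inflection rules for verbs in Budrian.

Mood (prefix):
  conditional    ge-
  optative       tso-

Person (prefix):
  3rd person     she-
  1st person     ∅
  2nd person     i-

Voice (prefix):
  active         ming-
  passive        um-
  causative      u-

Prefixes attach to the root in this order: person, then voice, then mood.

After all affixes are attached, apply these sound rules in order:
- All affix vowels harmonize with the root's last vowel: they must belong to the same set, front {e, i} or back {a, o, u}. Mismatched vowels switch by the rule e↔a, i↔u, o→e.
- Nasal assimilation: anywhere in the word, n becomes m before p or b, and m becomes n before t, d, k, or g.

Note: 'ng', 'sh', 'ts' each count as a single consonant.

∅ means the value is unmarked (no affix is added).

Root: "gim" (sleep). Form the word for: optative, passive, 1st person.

person = 1st person: zero marking, form stays gim.
Attach voice passive um- → umgim.
Attach mood optative tso- → tsoumgim.
Apply vowel harmony: tsoumgim → tseimgim.
Apply nasal assimilation: tseimgim → tseingim.

tseingim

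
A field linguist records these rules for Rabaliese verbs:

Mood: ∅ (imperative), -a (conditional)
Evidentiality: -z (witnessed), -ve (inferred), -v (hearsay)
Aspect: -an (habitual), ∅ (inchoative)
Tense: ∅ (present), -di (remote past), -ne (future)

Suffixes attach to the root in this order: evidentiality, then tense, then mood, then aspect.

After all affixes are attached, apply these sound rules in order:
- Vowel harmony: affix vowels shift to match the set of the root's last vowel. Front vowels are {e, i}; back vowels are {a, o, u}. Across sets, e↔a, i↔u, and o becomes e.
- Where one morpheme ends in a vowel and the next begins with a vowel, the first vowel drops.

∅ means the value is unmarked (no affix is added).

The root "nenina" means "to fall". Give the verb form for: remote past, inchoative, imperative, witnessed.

neninazdu

Attach evidentiality witnessed -z → neninaz.
Attach tense remote past -di → neninazdi.
mood = imperative: zero marking, form stays neninazdi.
aspect = inchoative: zero marking, form stays neninazdi.
Apply vowel harmony: neninazdi → neninazdu.
Vowel deletion: no change.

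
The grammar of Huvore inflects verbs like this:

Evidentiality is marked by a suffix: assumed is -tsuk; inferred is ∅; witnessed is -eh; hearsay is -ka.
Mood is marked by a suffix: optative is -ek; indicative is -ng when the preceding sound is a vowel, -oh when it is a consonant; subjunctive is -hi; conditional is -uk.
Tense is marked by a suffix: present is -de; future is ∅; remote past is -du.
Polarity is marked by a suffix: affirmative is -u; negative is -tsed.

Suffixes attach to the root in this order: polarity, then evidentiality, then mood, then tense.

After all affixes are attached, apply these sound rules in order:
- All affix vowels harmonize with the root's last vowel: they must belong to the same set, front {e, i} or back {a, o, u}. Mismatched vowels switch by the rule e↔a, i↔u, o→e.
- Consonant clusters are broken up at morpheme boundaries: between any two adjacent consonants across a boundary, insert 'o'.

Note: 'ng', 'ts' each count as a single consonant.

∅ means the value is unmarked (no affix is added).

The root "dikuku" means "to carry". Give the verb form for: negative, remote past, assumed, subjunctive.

Attach polarity negative -tsed → dikukutsed.
Attach evidentiality assumed -tsuk → dikukutsedtsuk.
Attach mood subjunctive -hi → dikukutsedtsukhi.
Attach tense remote past -du → dikukutsedtsukhidu.
Apply vowel harmony: dikukutsedtsukhidu → dikukutsadtsukhudu.
Apply epenthesis: dikukutsadtsukhudu → dikukutsadotsukohudu.

dikukutsadotsukohudu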